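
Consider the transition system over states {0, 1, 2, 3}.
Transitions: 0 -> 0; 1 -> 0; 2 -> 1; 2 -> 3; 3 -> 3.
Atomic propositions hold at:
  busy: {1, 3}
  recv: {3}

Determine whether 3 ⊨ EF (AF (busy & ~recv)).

Sat(~recv) = {0, 1, 2}
Sat(busy & ~recv) = {1}
AF (busy & ~recv): least fixpoint, start Z0 = {1}, add states with every successor in Z. Already a fixed point.
Sat(AF (busy & ~recv)) = {1}
EF (AF (busy & ~recv)): least fixpoint, start Z0 = {1}, add states with some successor in Z. Z1 = {1, 2}; fixed.
Sat(EF (AF (busy & ~recv))) = {1, 2}
3 ∉ Sat(EF (AF (busy & ~recv))) = {1, 2}, so the formula does not hold at 3.

No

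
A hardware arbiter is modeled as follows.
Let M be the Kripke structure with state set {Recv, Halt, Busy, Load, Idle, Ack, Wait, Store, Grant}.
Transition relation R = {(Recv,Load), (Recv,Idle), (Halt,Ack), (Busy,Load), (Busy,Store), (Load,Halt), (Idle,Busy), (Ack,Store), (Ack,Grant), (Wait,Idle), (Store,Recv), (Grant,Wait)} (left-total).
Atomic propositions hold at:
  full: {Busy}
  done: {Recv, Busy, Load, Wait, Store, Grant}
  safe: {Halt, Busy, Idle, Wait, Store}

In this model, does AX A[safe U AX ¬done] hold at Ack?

Sat(¬done) = {Halt, Idle, Ack}
Sat(AX ¬done) = {s : every successor in {Halt, Idle, Ack}} = {Halt, Load, Wait}
A[safe U AX ¬done]: least fixpoint, start Z0 = Sat(AX ¬done) = {Halt, Load, Wait}, add states in Sat(safe) with every successor in Z. Already a fixed point.
Sat(A[safe U AX ¬done]) = {Halt, Load, Wait}
Sat(AX A[safe U AX ¬done]) = {s : every successor in {Halt, Load, Wait}} = {Load, Grant}
Ack ∉ Sat(AX A[safe U AX ¬done]) = {Load, Grant}, so the formula does not hold at Ack.

No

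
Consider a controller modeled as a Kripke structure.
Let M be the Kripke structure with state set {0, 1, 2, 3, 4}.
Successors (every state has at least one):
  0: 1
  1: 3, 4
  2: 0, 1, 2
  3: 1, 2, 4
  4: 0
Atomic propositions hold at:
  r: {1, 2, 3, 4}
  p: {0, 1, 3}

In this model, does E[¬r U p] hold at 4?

No

Sat(¬r) = {0}
E[¬r U p]: least fixpoint, start Z0 = Sat(p) = {0, 1, 3}, add states in Sat(¬r) with some successor in Z. Already a fixed point.
Sat(E[¬r U p]) = {0, 1, 3}
4 ∉ Sat(E[¬r U p]) = {0, 1, 3}, so the formula does not hold at 4.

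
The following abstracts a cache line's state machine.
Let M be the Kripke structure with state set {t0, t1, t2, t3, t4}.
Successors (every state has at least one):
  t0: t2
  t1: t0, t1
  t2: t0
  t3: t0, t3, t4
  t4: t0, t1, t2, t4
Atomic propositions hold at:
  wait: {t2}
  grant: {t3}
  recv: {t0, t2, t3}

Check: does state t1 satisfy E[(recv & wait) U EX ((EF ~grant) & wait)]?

No

Sat(recv & wait) = {t2}
Sat(~grant) = {t0, t1, t2, t4}
EF ~grant: least fixpoint, start Z0 = {t0, t1, t2, t4}, add states with some successor in Z. Z1 = {t0, t1, t2, t3, t4}; fixed.
Sat(EF ~grant) = {t0, t1, t2, t3, t4}
Sat((EF ~grant) & wait) = {t2}
Sat(EX ((EF ~grant) & wait)) = {s : some successor in {t2}} = {t0, t4}
E[(recv & wait) U EX ((EF ~grant) & wait)]: least fixpoint, start Z0 = Sat(EX ((EF ~grant) & wait)) = {t0, t4}, add states in Sat(recv & wait) with some successor in Z. Z1 = {t0, t2, t4}; fixed.
Sat(E[(recv & wait) U EX ((EF ~grant) & wait)]) = {t0, t2, t4}
t1 ∉ Sat(E[(recv & wait) U EX ((EF ~grant) & wait)]) = {t0, t2, t4}, so the formula does not hold at t1.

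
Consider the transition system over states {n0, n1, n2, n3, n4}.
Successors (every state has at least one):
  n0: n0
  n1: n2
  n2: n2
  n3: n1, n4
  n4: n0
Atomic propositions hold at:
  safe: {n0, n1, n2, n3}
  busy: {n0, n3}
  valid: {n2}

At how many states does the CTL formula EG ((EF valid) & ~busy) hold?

EF valid: least fixpoint, start Z0 = {n2}, add states with some successor in Z. Z1 = {n1, n2}; Z2 = {n1, n2, n3}; fixed.
Sat(EF valid) = {n1, n2, n3}
Sat(~busy) = {n1, n2, n4}
Sat((EF valid) & ~busy) = {n1, n2}
EG ((EF valid) & ~busy): greatest fixpoint, start Z0 = {n1, n2}, keep only states in Sat with some successor in Z. Already a fixed point.
Sat(EG ((EF valid) & ~busy)) = {n1, n2}
|Sat(EG ((EF valid) & ~busy))| = |{n1, n2}| = 2.

2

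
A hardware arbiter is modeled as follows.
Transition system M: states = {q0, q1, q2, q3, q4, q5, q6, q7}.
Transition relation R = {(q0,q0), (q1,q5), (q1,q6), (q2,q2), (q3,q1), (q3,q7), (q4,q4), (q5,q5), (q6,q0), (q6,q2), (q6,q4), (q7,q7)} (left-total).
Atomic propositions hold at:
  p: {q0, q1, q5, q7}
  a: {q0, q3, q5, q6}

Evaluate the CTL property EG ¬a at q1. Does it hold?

No

Sat(¬a) = {q1, q2, q4, q7}
EG ¬a: greatest fixpoint, start Z0 = {q1, q2, q4, q7}, keep only states in Sat with some successor in Z. Z1 = {q2, q4, q7}; fixed.
Sat(EG ¬a) = {q2, q4, q7}
q1 ∉ Sat(EG ¬a) = {q2, q4, q7}, so the formula does not hold at q1.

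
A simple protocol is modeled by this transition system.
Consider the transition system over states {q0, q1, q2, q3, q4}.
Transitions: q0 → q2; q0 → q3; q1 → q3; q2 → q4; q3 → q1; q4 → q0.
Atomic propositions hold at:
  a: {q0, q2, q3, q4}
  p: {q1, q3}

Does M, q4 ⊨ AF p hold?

No

AF p: least fixpoint, start Z0 = {q1, q3}, add states with every successor in Z. Already a fixed point.
Sat(AF p) = {q1, q3}
q4 ∉ Sat(AF p) = {q1, q3}, so the formula does not hold at q4.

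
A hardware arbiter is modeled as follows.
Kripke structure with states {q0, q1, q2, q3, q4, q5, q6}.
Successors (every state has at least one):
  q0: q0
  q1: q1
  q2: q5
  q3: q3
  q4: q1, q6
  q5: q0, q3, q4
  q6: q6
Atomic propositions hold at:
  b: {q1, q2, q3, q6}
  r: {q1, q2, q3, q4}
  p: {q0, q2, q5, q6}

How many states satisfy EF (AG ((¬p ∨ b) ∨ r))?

6

Sat(¬p) = {q1, q3, q4}
Sat(¬p ∨ b) = {q1, q2, q3, q4, q6}
Sat((¬p ∨ b) ∨ r) = {q1, q2, q3, q4, q6}
AG ((¬p ∨ b) ∨ r): greatest fixpoint, start Z0 = {q1, q2, q3, q4, q6}, keep only states in Sat with every successor in Z. Z1 = {q1, q3, q4, q6}; fixed.
Sat(AG ((¬p ∨ b) ∨ r)) = {q1, q3, q4, q6}
EF (AG ((¬p ∨ b) ∨ r)): least fixpoint, start Z0 = {q1, q3, q4, q6}, add states with some successor in Z. Z1 = {q1, q3, q4, q5, q6}; Z2 = {q1, q2, q3, q4, q5, q6}; fixed.
Sat(EF (AG ((¬p ∨ b) ∨ r))) = {q1, q2, q3, q4, q5, q6}
|Sat(EF (AG ((¬p ∨ b) ∨ r)))| = |{q1, q2, q3, q4, q5, q6}| = 6.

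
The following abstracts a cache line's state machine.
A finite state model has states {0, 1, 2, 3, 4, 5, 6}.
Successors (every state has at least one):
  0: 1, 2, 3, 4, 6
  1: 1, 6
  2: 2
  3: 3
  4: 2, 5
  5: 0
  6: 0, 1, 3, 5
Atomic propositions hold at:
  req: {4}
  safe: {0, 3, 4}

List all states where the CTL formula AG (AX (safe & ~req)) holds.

Sat(~req) = {0, 1, 2, 3, 5, 6}
Sat(safe & ~req) = {0, 3}
Sat(AX (safe & ~req)) = {s : every successor in {0, 3}} = {3, 5}
AG (AX (safe & ~req)): greatest fixpoint, start Z0 = {3, 5}, keep only states in Sat with every successor in Z. Z1 = {3}; fixed.
Sat(AG (AX (safe & ~req))) = {3}

{3}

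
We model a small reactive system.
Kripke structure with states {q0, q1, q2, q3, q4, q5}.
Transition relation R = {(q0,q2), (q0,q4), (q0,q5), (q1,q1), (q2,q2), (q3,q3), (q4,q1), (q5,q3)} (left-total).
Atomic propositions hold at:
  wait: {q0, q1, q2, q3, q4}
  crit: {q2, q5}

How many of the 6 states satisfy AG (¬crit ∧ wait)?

Sat(¬crit) = {q0, q1, q3, q4}
Sat(¬crit ∧ wait) = {q0, q1, q3, q4}
AG (¬crit ∧ wait): greatest fixpoint, start Z0 = {q0, q1, q3, q4}, keep only states in Sat with every successor in Z. Z1 = {q1, q3, q4}; fixed.
Sat(AG (¬crit ∧ wait)) = {q1, q3, q4}
|Sat(AG (¬crit ∧ wait))| = |{q1, q3, q4}| = 3.

3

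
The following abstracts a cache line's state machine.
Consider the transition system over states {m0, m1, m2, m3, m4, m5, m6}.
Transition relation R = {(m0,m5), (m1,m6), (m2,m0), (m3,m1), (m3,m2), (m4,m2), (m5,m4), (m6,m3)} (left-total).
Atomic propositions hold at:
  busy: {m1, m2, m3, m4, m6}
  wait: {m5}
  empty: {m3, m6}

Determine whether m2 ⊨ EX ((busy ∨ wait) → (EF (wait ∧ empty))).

Yes

Sat(busy ∨ wait) = {m1, m2, m3, m4, m5, m6}
Sat(wait ∧ empty) = ∅
EF (wait ∧ empty): least fixpoint, start Z0 = ∅, add states with some successor in Z. Already a fixed point.
Sat(EF (wait ∧ empty)) = ∅
Sat((busy ∨ wait) → (EF (wait ∧ empty))) = {m0}
Sat(EX ((busy ∨ wait) → (EF (wait ∧ empty)))) = {s : some successor in {m0}} = {m2}
m2 ∈ Sat(EX ((busy ∨ wait) → (EF (wait ∧ empty)))) = {m2}, so the formula holds at m2.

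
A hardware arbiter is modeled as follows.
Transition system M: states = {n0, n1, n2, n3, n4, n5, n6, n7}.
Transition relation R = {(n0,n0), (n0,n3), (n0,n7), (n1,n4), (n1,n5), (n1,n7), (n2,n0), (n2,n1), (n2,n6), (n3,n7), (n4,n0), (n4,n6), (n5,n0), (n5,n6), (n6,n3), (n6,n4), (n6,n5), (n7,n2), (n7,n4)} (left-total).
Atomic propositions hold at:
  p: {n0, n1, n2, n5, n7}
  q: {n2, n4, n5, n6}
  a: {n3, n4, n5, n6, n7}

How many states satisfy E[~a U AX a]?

Sat(~a) = {n0, n1, n2}
Sat(AX a) = {s : every successor in {n3, n4, n5, n6, n7}} = {n1, n3, n6}
E[~a U AX a]: least fixpoint, start Z0 = Sat(AX a) = {n1, n3, n6}, add states in Sat(~a) with some successor in Z. Z1 = {n0, n1, n2, n3, n6}; fixed.
Sat(E[~a U AX a]) = {n0, n1, n2, n3, n6}
|Sat(E[~a U AX a])| = |{n0, n1, n2, n3, n6}| = 5.

5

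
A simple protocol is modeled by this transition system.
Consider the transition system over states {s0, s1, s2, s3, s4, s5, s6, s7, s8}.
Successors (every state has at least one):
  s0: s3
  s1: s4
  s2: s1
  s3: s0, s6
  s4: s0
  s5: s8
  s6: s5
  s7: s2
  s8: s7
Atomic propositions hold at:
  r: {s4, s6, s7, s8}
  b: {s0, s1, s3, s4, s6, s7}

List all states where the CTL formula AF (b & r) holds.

{s1, s2, s4, s5, s6, s7, s8}

Sat(b & r) = {s4, s6, s7}
AF (b & r): least fixpoint, start Z0 = {s4, s6, s7}, add states with every successor in Z. Z1 = {s1, s4, s6, s7, s8}; Z2 = {s1, s2, s4, s5, s6, s7, s8}; fixed.
Sat(AF (b & r)) = {s1, s2, s4, s5, s6, s7, s8}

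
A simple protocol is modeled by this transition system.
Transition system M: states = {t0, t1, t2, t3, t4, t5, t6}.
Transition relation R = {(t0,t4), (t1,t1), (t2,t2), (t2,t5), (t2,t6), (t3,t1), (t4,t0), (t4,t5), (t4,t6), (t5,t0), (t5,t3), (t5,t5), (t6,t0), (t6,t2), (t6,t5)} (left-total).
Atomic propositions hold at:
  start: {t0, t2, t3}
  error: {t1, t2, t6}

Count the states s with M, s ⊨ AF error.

4

AF error: least fixpoint, start Z0 = {t1, t2, t6}, add states with every successor in Z. Z1 = {t1, t2, t3, t6}; fixed.
Sat(AF error) = {t1, t2, t3, t6}
|Sat(AF error)| = |{t1, t2, t3, t6}| = 4.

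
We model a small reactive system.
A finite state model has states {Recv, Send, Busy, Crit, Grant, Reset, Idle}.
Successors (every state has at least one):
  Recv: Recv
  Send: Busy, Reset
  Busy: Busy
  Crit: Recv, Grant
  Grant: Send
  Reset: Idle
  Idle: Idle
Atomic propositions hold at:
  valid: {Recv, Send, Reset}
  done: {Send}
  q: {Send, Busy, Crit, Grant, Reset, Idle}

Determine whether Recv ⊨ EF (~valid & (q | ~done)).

Sat(~valid) = {Busy, Crit, Grant, Idle}
Sat(~done) = {Recv, Busy, Crit, Grant, Reset, Idle}
Sat(q | ~done) = {Recv, Send, Busy, Crit, Grant, Reset, Idle}
Sat(~valid & (q | ~done)) = {Busy, Crit, Grant, Idle}
EF (~valid & (q | ~done)): least fixpoint, start Z0 = {Busy, Crit, Grant, Idle}, add states with some successor in Z. Z1 = {Send, Busy, Crit, Grant, Reset, Idle}; fixed.
Sat(EF (~valid & (q | ~done))) = {Send, Busy, Crit, Grant, Reset, Idle}
Recv ∉ Sat(EF (~valid & (q | ~done))) = {Send, Busy, Crit, Grant, Reset, Idle}, so the formula does not hold at Recv.

No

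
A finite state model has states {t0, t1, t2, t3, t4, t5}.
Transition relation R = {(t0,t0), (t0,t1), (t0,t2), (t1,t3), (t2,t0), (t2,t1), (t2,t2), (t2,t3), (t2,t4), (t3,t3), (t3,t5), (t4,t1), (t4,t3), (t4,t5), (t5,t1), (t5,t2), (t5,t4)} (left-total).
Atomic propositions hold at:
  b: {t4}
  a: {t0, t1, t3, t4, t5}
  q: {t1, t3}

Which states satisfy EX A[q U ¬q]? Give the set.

{t0, t2, t3, t4, t5}

Sat(¬q) = {t0, t2, t4, t5}
A[q U ¬q]: least fixpoint, start Z0 = Sat(¬q) = {t0, t2, t4, t5}, add states in Sat(q) with every successor in Z. Already a fixed point.
Sat(A[q U ¬q]) = {t0, t2, t4, t5}
Sat(EX A[q U ¬q]) = {s : some successor in {t0, t2, t4, t5}} = {t0, t2, t3, t4, t5}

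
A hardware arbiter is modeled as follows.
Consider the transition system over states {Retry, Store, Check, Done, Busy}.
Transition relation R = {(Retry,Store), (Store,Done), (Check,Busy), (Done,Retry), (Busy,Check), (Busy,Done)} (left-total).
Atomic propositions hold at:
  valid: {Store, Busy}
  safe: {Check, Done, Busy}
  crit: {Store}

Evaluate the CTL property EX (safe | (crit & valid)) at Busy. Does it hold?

Yes

Sat(crit & valid) = {Store}
Sat(safe | (crit & valid)) = {Store, Check, Done, Busy}
Sat(EX (safe | (crit & valid))) = {s : some successor in {Store, Check, Done, Busy}} = {Retry, Store, Check, Busy}
Busy ∈ Sat(EX (safe | (crit & valid))) = {Retry, Store, Check, Busy}, so the formula holds at Busy.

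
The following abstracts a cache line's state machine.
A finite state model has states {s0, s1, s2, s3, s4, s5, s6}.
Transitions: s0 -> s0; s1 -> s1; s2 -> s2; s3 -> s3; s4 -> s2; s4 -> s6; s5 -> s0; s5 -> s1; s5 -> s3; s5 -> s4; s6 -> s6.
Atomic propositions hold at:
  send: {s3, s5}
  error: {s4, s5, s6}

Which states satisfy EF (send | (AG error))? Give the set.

{s3, s4, s5, s6}

AG error: greatest fixpoint, start Z0 = {s4, s5, s6}, keep only states in Sat with every successor in Z. Z1 = {s6}; fixed.
Sat(AG error) = {s6}
Sat(send | (AG error)) = {s3, s5, s6}
EF (send | (AG error)): least fixpoint, start Z0 = {s3, s5, s6}, add states with some successor in Z. Z1 = {s3, s4, s5, s6}; fixed.
Sat(EF (send | (AG error))) = {s3, s4, s5, s6}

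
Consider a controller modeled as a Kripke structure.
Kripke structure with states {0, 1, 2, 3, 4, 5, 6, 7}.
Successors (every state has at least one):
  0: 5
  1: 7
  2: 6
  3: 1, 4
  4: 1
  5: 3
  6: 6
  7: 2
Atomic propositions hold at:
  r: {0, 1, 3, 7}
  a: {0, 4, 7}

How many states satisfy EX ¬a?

7

Sat(¬a) = {1, 2, 3, 5, 6}
Sat(EX ¬a) = {s : some successor in {1, 2, 3, 5, 6}} = {0, 2, 3, 4, 5, 6, 7}
|Sat(EX ¬a)| = |{0, 2, 3, 4, 5, 6, 7}| = 7.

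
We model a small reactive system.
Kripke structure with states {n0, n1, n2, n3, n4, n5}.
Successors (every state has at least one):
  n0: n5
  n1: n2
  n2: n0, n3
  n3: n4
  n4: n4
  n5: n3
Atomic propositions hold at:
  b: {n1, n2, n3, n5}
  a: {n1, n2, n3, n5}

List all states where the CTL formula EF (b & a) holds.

Sat(b & a) = {n1, n2, n3, n5}
EF (b & a): least fixpoint, start Z0 = {n1, n2, n3, n5}, add states with some successor in Z. Z1 = {n0, n1, n2, n3, n5}; fixed.
Sat(EF (b & a)) = {n0, n1, n2, n3, n5}

{n0, n1, n2, n3, n5}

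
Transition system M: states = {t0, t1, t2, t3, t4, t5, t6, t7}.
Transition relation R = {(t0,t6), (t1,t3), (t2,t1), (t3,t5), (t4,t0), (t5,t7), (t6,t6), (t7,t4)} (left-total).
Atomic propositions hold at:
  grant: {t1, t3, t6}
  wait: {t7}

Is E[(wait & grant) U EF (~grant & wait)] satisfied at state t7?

Sat(wait & grant) = ∅
Sat(~grant) = {t0, t2, t4, t5, t7}
Sat(~grant & wait) = {t7}
EF (~grant & wait): least fixpoint, start Z0 = {t7}, add states with some successor in Z. Z1 = {t5, t7}; Z2 = {t3, t5, t7}; Z3 = {t1, t3, t5, t7}; Z4 = {t1, t2, t3, t5, t7}; fixed.
Sat(EF (~grant & wait)) = {t1, t2, t3, t5, t7}
E[(wait & grant) U EF (~grant & wait)]: least fixpoint, start Z0 = Sat(EF (~grant & wait)) = {t1, t2, t3, t5, t7}, add states in Sat(wait & grant) with some successor in Z. Already a fixed point.
Sat(E[(wait & grant) U EF (~grant & wait)]) = {t1, t2, t3, t5, t7}
t7 ∈ Sat(E[(wait & grant) U EF (~grant & wait)]) = {t1, t2, t3, t5, t7}, so the formula holds at t7.

Yes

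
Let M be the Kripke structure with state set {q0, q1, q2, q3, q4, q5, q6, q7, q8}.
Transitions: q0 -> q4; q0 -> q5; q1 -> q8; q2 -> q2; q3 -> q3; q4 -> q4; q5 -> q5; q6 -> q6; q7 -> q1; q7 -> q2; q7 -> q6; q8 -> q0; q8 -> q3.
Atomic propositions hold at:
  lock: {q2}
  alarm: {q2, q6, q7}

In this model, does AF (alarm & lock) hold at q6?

Sat(alarm & lock) = {q2}
AF (alarm & lock): least fixpoint, start Z0 = {q2}, add states with every successor in Z. Already a fixed point.
Sat(AF (alarm & lock)) = {q2}
q6 ∉ Sat(AF (alarm & lock)) = {q2}, so the formula does not hold at q6.

No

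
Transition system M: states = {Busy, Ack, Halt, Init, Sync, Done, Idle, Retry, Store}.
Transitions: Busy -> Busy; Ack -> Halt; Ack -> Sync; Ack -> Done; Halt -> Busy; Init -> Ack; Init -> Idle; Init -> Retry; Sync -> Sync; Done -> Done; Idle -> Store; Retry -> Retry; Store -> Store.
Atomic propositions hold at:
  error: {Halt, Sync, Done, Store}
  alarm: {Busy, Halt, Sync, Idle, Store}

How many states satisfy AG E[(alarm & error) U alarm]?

Sat(alarm & error) = {Halt, Sync, Store}
E[(alarm & error) U alarm]: least fixpoint, start Z0 = Sat(alarm) = {Busy, Halt, Sync, Idle, Store}, add states in Sat(alarm & error) with some successor in Z. Already a fixed point.
Sat(E[(alarm & error) U alarm]) = {Busy, Halt, Sync, Idle, Store}
AG E[(alarm & error) U alarm]: greatest fixpoint, start Z0 = {Busy, Halt, Sync, Idle, Store}, keep only states in Sat with every successor in Z. Already a fixed point.
Sat(AG E[(alarm & error) U alarm]) = {Busy, Halt, Sync, Idle, Store}
|Sat(AG E[(alarm & error) U alarm])| = |{Busy, Halt, Sync, Idle, Store}| = 5.

5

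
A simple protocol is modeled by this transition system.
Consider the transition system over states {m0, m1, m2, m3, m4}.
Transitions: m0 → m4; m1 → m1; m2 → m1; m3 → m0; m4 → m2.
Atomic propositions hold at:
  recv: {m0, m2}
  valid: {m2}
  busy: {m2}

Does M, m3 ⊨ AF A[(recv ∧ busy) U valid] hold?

Sat(recv ∧ busy) = {m2}
A[(recv ∧ busy) U valid]: least fixpoint, start Z0 = Sat(valid) = {m2}, add states in Sat(recv ∧ busy) with every successor in Z. Already a fixed point.
Sat(A[(recv ∧ busy) U valid]) = {m2}
AF A[(recv ∧ busy) U valid]: least fixpoint, start Z0 = {m2}, add states with every successor in Z. Z1 = {m2, m4}; Z2 = {m0, m2, m4}; Z3 = {m0, m2, m3, m4}; fixed.
Sat(AF A[(recv ∧ busy) U valid]) = {m0, m2, m3, m4}
m3 ∈ Sat(AF A[(recv ∧ busy) U valid]) = {m0, m2, m3, m4}, so the formula holds at m3.

Yes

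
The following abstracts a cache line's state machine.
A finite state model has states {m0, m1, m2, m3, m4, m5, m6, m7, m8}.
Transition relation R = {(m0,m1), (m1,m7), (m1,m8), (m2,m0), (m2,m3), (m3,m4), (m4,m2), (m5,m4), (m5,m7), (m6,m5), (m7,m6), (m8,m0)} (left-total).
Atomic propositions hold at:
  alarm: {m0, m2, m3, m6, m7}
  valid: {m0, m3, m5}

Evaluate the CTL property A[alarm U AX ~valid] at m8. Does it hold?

Sat(~valid) = {m1, m2, m4, m6, m7, m8}
Sat(AX ~valid) = {s : every successor in {m1, m2, m4, m6, m7, m8}} = {m0, m1, m3, m4, m5, m7}
A[alarm U AX ~valid]: least fixpoint, start Z0 = Sat(AX ~valid) = {m0, m1, m3, m4, m5, m7}, add states in Sat(alarm) with every successor in Z. Z1 = {m0, m1, m2, m3, m4, m5, m6, m7}; fixed.
Sat(A[alarm U AX ~valid]) = {m0, m1, m2, m3, m4, m5, m6, m7}
m8 ∉ Sat(A[alarm U AX ~valid]) = {m0, m1, m2, m3, m4, m5, m6, m7}, so the formula does not hold at m8.

No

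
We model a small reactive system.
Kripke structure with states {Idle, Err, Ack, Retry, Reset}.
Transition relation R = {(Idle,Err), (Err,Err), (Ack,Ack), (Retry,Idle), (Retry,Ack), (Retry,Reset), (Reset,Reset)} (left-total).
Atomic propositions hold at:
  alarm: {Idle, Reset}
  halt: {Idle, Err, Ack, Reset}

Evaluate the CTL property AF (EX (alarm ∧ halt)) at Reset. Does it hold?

Yes

Sat(alarm ∧ halt) = {Idle, Reset}
Sat(EX (alarm ∧ halt)) = {s : some successor in {Idle, Reset}} = {Retry, Reset}
AF (EX (alarm ∧ halt)): least fixpoint, start Z0 = {Retry, Reset}, add states with every successor in Z. Already a fixed point.
Sat(AF (EX (alarm ∧ halt))) = {Retry, Reset}
Reset ∈ Sat(AF (EX (alarm ∧ halt))) = {Retry, Reset}, so the formula holds at Reset.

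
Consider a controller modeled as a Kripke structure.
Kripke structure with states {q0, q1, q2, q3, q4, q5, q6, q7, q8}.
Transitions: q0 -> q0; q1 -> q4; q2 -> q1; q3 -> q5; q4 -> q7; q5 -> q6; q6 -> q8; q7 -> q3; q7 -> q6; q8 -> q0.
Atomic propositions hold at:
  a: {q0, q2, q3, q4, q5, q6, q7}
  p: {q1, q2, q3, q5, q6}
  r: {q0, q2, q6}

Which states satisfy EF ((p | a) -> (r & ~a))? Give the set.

{q1, q2, q3, q4, q5, q6, q7, q8}

Sat(p | a) = {q0, q1, q2, q3, q4, q5, q6, q7}
Sat(~a) = {q1, q8}
Sat(r & ~a) = ∅
Sat((p | a) -> (r & ~a)) = {q8}
EF ((p | a) -> (r & ~a)): least fixpoint, start Z0 = {q8}, add states with some successor in Z. Z1 = {q6, q8}; Z2 = {q5, q6, q7, q8}; Z3 = {q3, q4, q5, q6, q7, q8}; Z4 = {q1, q3, q4, q5, q6, q7, q8}; Z5 = {q1, q2, q3, q4, q5, q6, q7, q8}; fixed.
Sat(EF ((p | a) -> (r & ~a))) = {q1, q2, q3, q4, q5, q6, q7, q8}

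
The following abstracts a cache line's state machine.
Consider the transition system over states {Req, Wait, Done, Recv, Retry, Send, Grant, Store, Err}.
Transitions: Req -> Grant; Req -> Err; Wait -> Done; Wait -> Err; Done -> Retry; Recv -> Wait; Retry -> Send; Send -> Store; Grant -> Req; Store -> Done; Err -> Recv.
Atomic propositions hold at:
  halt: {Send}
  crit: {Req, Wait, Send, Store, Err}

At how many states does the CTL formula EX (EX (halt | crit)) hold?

6

Sat(halt | crit) = {Req, Wait, Send, Store, Err}
Sat(EX (halt | crit)) = {s : some successor in {Req, Wait, Send, Store, Err}} = {Req, Wait, Recv, Retry, Send, Grant}
Sat(EX (EX (halt | crit))) = {s : some successor in {Req, Wait, Recv, Retry, Send, Grant}} = {Req, Done, Recv, Retry, Grant, Err}
|Sat(EX (EX (halt | crit)))| = |{Req, Done, Recv, Retry, Grant, Err}| = 6.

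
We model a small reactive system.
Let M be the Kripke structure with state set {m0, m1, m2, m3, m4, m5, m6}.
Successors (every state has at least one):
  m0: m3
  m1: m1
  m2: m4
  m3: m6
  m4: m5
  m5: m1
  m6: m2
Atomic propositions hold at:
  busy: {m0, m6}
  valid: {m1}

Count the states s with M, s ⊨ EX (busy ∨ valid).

3

Sat(busy ∨ valid) = {m0, m1, m6}
Sat(EX (busy ∨ valid)) = {s : some successor in {m0, m1, m6}} = {m1, m3, m5}
|Sat(EX (busy ∨ valid))| = |{m1, m3, m5}| = 3.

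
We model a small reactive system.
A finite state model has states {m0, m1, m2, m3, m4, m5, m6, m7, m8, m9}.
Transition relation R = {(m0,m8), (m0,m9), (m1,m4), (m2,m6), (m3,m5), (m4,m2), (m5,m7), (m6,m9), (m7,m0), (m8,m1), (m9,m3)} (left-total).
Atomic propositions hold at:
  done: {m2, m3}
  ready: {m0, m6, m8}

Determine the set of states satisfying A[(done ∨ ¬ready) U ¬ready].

{m1, m2, m3, m4, m5, m7, m9}

Sat(¬ready) = {m1, m2, m3, m4, m5, m7, m9}
Sat(done ∨ ¬ready) = {m1, m2, m3, m4, m5, m7, m9}
A[(done ∨ ¬ready) U ¬ready]: least fixpoint, start Z0 = Sat(¬ready) = {m1, m2, m3, m4, m5, m7, m9}, add states in Sat(done ∨ ¬ready) with every successor in Z. Already a fixed point.
Sat(A[(done ∨ ¬ready) U ¬ready]) = {m1, m2, m3, m4, m5, m7, m9}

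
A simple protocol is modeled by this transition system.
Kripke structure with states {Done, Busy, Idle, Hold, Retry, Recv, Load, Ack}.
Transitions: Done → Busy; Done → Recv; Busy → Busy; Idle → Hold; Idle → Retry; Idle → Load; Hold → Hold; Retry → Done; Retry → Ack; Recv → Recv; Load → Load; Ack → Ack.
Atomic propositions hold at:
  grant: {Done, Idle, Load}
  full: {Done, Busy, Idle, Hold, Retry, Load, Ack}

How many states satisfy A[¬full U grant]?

Sat(¬full) = {Recv}
A[¬full U grant]: least fixpoint, start Z0 = Sat(grant) = {Done, Idle, Load}, add states in Sat(¬full) with every successor in Z. Already a fixed point.
Sat(A[¬full U grant]) = {Done, Idle, Load}
|Sat(A[¬full U grant])| = |{Done, Idle, Load}| = 3.

3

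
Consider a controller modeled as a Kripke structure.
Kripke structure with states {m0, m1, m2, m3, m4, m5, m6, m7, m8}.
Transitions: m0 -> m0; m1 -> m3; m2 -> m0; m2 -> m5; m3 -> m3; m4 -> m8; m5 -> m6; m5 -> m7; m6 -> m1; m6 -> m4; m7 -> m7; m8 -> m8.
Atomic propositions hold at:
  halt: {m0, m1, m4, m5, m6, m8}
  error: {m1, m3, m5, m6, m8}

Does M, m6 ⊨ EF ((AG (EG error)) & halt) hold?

Yes

EG error: greatest fixpoint, start Z0 = {m1, m3, m5, m6, m8}, keep only states in Sat with some successor in Z. Already a fixed point.
Sat(EG error) = {m1, m3, m5, m6, m8}
AG (EG error): greatest fixpoint, start Z0 = {m1, m3, m5, m6, m8}, keep only states in Sat with every successor in Z. Z1 = {m1, m3, m8}; fixed.
Sat(AG (EG error)) = {m1, m3, m8}
Sat((AG (EG error)) & halt) = {m1, m8}
EF ((AG (EG error)) & halt): least fixpoint, start Z0 = {m1, m8}, add states with some successor in Z. Z1 = {m1, m4, m6, m8}; Z2 = {m1, m4, m5, m6, m8}; Z3 = {m1, m2, m4, m5, m6, m8}; fixed.
Sat(EF ((AG (EG error)) & halt)) = {m1, m2, m4, m5, m6, m8}
m6 ∈ Sat(EF ((AG (EG error)) & halt)) = {m1, m2, m4, m5, m6, m8}, so the formula holds at m6.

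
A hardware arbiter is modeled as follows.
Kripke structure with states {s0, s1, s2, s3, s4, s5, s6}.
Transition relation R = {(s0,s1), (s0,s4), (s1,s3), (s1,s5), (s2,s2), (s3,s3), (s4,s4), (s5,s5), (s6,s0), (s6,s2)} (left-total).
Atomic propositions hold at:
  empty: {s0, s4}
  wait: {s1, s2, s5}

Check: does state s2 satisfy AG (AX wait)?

Sat(AX wait) = {s : every successor in {s1, s2, s5}} = {s2, s5}
AG (AX wait): greatest fixpoint, start Z0 = {s2, s5}, keep only states in Sat with every successor in Z. Already a fixed point.
Sat(AG (AX wait)) = {s2, s5}
s2 ∈ Sat(AG (AX wait)) = {s2, s5}, so the formula holds at s2.

Yes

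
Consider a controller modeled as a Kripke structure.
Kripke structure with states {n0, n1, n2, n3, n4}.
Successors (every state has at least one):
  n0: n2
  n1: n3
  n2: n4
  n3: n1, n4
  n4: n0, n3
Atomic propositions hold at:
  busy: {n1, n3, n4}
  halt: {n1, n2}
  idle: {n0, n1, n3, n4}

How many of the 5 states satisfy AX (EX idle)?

4

Sat(EX idle) = {s : some successor in {n0, n1, n3, n4}} = {n1, n2, n3, n4}
Sat(AX (EX idle)) = {s : every successor in {n1, n2, n3, n4}} = {n0, n1, n2, n3}
|Sat(AX (EX idle))| = |{n0, n1, n2, n3}| = 4.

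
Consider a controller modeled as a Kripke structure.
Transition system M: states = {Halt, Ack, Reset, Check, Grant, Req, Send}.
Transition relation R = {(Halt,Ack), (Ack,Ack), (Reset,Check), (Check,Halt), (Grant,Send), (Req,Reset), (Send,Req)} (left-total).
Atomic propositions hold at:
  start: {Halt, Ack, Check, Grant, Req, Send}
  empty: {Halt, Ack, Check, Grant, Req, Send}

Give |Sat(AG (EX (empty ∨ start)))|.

4

Sat(empty ∨ start) = {Halt, Ack, Check, Grant, Req, Send}
Sat(EX (empty ∨ start)) = {s : some successor in {Halt, Ack, Check, Grant, Req, Send}} = {Halt, Ack, Reset, Check, Grant, Send}
AG (EX (empty ∨ start)): greatest fixpoint, start Z0 = {Halt, Ack, Reset, Check, Grant, Send}, keep only states in Sat with every successor in Z. Z1 = {Halt, Ack, Reset, Check, Grant}; Z2 = {Halt, Ack, Reset, Check}; fixed.
Sat(AG (EX (empty ∨ start))) = {Halt, Ack, Reset, Check}
|Sat(AG (EX (empty ∨ start)))| = |{Halt, Ack, Reset, Check}| = 4.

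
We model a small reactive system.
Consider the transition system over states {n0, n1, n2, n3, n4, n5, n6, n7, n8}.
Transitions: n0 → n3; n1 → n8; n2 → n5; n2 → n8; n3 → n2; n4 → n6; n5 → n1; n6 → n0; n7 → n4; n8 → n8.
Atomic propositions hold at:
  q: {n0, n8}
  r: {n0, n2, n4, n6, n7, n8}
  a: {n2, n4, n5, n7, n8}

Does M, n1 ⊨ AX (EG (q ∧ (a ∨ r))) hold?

Yes

Sat(a ∨ r) = {n0, n2, n4, n5, n6, n7, n8}
Sat(q ∧ (a ∨ r)) = {n0, n8}
EG (q ∧ (a ∨ r)): greatest fixpoint, start Z0 = {n0, n8}, keep only states in Sat with some successor in Z. Z1 = {n8}; fixed.
Sat(EG (q ∧ (a ∨ r))) = {n8}
Sat(AX (EG (q ∧ (a ∨ r)))) = {s : every successor in {n8}} = {n1, n8}
n1 ∈ Sat(AX (EG (q ∧ (a ∨ r)))) = {n1, n8}, so the formula holds at n1.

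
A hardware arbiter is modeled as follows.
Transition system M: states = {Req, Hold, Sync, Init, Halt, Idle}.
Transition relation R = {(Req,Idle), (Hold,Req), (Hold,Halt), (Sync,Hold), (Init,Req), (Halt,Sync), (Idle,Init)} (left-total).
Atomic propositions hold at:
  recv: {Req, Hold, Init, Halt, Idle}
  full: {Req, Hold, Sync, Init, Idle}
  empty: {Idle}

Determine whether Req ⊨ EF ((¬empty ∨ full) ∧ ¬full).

Sat(¬empty) = {Req, Hold, Sync, Init, Halt}
Sat(¬empty ∨ full) = {Req, Hold, Sync, Init, Halt, Idle}
Sat(¬full) = {Halt}
Sat((¬empty ∨ full) ∧ ¬full) = {Halt}
EF ((¬empty ∨ full) ∧ ¬full): least fixpoint, start Z0 = {Halt}, add states with some successor in Z. Z1 = {Hold, Halt}; Z2 = {Hold, Sync, Halt}; fixed.
Sat(EF ((¬empty ∨ full) ∧ ¬full)) = {Hold, Sync, Halt}
Req ∉ Sat(EF ((¬empty ∨ full) ∧ ¬full)) = {Hold, Sync, Halt}, so the formula does not hold at Req.

No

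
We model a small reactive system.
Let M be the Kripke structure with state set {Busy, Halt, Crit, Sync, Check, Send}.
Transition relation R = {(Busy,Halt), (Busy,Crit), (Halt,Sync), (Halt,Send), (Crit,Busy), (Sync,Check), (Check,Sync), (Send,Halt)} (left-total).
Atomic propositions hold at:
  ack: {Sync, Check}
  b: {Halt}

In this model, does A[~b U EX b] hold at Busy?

Yes

Sat(~b) = {Busy, Crit, Sync, Check, Send}
Sat(EX b) = {s : some successor in {Halt}} = {Busy, Send}
A[~b U EX b]: least fixpoint, start Z0 = Sat(EX b) = {Busy, Send}, add states in Sat(~b) with every successor in Z. Z1 = {Busy, Crit, Send}; fixed.
Sat(A[~b U EX b]) = {Busy, Crit, Send}
Busy ∈ Sat(A[~b U EX b]) = {Busy, Crit, Send}, so the formula holds at Busy.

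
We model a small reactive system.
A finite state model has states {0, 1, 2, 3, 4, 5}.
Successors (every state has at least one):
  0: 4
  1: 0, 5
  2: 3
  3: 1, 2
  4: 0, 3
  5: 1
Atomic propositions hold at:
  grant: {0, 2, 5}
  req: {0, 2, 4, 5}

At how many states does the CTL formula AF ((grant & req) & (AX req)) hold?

Sat(grant & req) = {0, 2, 5}
Sat(AX req) = {s : every successor in {0, 2, 4, 5}} = {0, 1}
Sat((grant & req) & (AX req)) = {0}
AF ((grant & req) & (AX req)): least fixpoint, start Z0 = {0}, add states with every successor in Z. Already a fixed point.
Sat(AF ((grant & req) & (AX req))) = {0}
|Sat(AF ((grant & req) & (AX req)))| = |{0}| = 1.

1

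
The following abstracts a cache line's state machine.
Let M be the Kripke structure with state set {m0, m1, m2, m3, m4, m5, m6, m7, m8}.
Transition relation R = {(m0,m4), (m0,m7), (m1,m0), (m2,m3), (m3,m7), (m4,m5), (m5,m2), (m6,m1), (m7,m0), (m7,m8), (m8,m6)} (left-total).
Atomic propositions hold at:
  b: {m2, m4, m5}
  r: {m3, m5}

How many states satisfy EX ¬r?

7

Sat(¬r) = {m0, m1, m2, m4, m6, m7, m8}
Sat(EX ¬r) = {s : some successor in {m0, m1, m2, m4, m6, m7, m8}} = {m0, m1, m3, m5, m6, m7, m8}
|Sat(EX ¬r)| = |{m0, m1, m3, m5, m6, m7, m8}| = 7.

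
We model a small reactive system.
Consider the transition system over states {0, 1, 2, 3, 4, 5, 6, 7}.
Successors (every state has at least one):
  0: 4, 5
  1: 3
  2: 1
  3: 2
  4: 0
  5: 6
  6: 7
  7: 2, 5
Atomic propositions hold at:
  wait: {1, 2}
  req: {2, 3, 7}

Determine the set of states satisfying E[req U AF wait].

{1, 2, 3, 7}

AF wait: least fixpoint, start Z0 = {1, 2}, add states with every successor in Z. Z1 = {1, 2, 3}; fixed.
Sat(AF wait) = {1, 2, 3}
E[req U AF wait]: least fixpoint, start Z0 = Sat(AF wait) = {1, 2, 3}, add states in Sat(req) with some successor in Z. Z1 = {1, 2, 3, 7}; fixed.
Sat(E[req U AF wait]) = {1, 2, 3, 7}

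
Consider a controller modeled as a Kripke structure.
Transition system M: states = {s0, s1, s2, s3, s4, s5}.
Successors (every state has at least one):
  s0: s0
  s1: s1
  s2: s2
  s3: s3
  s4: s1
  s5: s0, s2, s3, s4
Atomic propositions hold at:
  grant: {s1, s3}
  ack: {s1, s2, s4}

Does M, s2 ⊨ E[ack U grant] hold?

No

E[ack U grant]: least fixpoint, start Z0 = Sat(grant) = {s1, s3}, add states in Sat(ack) with some successor in Z. Z1 = {s1, s3, s4}; fixed.
Sat(E[ack U grant]) = {s1, s3, s4}
s2 ∉ Sat(E[ack U grant]) = {s1, s3, s4}, so the formula does not hold at s2.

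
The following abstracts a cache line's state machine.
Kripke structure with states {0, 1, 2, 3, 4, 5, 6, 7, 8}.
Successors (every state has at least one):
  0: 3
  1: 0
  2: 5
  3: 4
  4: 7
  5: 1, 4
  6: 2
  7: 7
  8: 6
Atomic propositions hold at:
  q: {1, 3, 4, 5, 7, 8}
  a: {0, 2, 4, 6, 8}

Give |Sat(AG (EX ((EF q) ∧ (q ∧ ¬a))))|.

EF q: least fixpoint, start Z0 = {1, 3, 4, 5, 7, 8}, add states with some successor in Z. Z1 = {0, 1, 2, 3, 4, 5, 7, 8}; Z2 = {0, 1, 2, 3, 4, 5, 6, 7, 8}; fixed.
Sat(EF q) = {0, 1, 2, 3, 4, 5, 6, 7, 8}
Sat(¬a) = {1, 3, 5, 7}
Sat(q ∧ ¬a) = {1, 3, 5, 7}
Sat((EF q) ∧ (q ∧ ¬a)) = {1, 3, 5, 7}
Sat(EX ((EF q) ∧ (q ∧ ¬a))) = {s : some successor in {1, 3, 5, 7}} = {0, 2, 4, 5, 7}
AG (EX ((EF q) ∧ (q ∧ ¬a))): greatest fixpoint, start Z0 = {0, 2, 4, 5, 7}, keep only states in Sat with every successor in Z. Z1 = {2, 4, 7}; Z2 = {4, 7}; fixed.
Sat(AG (EX ((EF q) ∧ (q ∧ ¬a)))) = {4, 7}
|Sat(AG (EX ((EF q) ∧ (q ∧ ¬a))))| = |{4, 7}| = 2.

2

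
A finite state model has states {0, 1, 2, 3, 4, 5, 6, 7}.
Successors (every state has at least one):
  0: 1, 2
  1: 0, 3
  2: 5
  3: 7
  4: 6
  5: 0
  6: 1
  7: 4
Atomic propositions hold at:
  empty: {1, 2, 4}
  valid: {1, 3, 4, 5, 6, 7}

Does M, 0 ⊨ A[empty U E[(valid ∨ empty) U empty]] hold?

No

Sat(valid ∨ empty) = {1, 2, 3, 4, 5, 6, 7}
E[(valid ∨ empty) U empty]: least fixpoint, start Z0 = Sat(empty) = {1, 2, 4}, add states in Sat(valid ∨ empty) with some successor in Z. Z1 = {1, 2, 4, 6, 7}; Z2 = {1, 2, 3, 4, 6, 7}; fixed.
Sat(E[(valid ∨ empty) U empty]) = {1, 2, 3, 4, 6, 7}
A[empty U E[(valid ∨ empty) U empty]]: least fixpoint, start Z0 = Sat(E[(valid ∨ empty) U empty]) = {1, 2, 3, 4, 6, 7}, add states in Sat(empty) with every successor in Z. Already a fixed point.
Sat(A[empty U E[(valid ∨ empty) U empty]]) = {1, 2, 3, 4, 6, 7}
0 ∉ Sat(A[empty U E[(valid ∨ empty) U empty]]) = {1, 2, 3, 4, 6, 7}, so the formula does not hold at 0.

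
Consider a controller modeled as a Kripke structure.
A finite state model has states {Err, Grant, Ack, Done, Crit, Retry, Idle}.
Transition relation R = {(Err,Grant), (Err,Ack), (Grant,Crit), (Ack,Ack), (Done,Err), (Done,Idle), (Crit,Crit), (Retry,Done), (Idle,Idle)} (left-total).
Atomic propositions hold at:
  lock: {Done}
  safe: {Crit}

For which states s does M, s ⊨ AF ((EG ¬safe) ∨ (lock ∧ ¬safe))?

{Err, Ack, Done, Retry, Idle}

Sat(¬safe) = {Err, Grant, Ack, Done, Retry, Idle}
EG ¬safe: greatest fixpoint, start Z0 = {Err, Grant, Ack, Done, Retry, Idle}, keep only states in Sat with some successor in Z. Z1 = {Err, Ack, Done, Retry, Idle}; fixed.
Sat(EG ¬safe) = {Err, Ack, Done, Retry, Idle}
Sat(lock ∧ ¬safe) = {Done}
Sat((EG ¬safe) ∨ (lock ∧ ¬safe)) = {Err, Ack, Done, Retry, Idle}
AF ((EG ¬safe) ∨ (lock ∧ ¬safe)): least fixpoint, start Z0 = {Err, Ack, Done, Retry, Idle}, add states with every successor in Z. Already a fixed point.
Sat(AF ((EG ¬safe) ∨ (lock ∧ ¬safe))) = {Err, Ack, Done, Retry, Idle}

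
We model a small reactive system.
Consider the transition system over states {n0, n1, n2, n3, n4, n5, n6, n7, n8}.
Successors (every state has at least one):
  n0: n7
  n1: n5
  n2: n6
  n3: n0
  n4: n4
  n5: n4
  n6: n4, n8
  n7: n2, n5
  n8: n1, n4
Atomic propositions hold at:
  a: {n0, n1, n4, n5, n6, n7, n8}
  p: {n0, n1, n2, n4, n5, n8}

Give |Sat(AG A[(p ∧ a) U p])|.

4

Sat(p ∧ a) = {n0, n1, n4, n5, n8}
A[(p ∧ a) U p]: least fixpoint, start Z0 = Sat(p) = {n0, n1, n2, n4, n5, n8}, add states in Sat(p ∧ a) with every successor in Z. Already a fixed point.
Sat(A[(p ∧ a) U p]) = {n0, n1, n2, n4, n5, n8}
AG A[(p ∧ a) U p]: greatest fixpoint, start Z0 = {n0, n1, n2, n4, n5, n8}, keep only states in Sat with every successor in Z. Z1 = {n1, n4, n5, n8}; fixed.
Sat(AG A[(p ∧ a) U p]) = {n1, n4, n5, n8}
|Sat(AG A[(p ∧ a) U p])| = |{n1, n4, n5, n8}| = 4.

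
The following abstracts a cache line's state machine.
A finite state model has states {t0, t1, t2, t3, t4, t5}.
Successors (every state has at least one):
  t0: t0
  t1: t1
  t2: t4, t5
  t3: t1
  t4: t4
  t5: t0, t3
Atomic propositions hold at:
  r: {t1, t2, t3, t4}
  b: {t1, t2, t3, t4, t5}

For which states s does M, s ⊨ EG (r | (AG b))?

{t1, t2, t3, t4}

AG b: greatest fixpoint, start Z0 = {t1, t2, t3, t4, t5}, keep only states in Sat with every successor in Z. Z1 = {t1, t2, t3, t4}; Z2 = {t1, t3, t4}; fixed.
Sat(AG b) = {t1, t3, t4}
Sat(r | (AG b)) = {t1, t2, t3, t4}
EG (r | (AG b)): greatest fixpoint, start Z0 = {t1, t2, t3, t4}, keep only states in Sat with some successor in Z. Already a fixed point.
Sat(EG (r | (AG b))) = {t1, t2, t3, t4}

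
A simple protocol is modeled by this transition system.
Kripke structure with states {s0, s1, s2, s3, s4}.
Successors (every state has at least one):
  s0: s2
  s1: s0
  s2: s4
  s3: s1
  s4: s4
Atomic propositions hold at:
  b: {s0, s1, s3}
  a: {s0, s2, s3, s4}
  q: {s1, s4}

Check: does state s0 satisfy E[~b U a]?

Yes

Sat(~b) = {s2, s4}
E[~b U a]: least fixpoint, start Z0 = Sat(a) = {s0, s2, s3, s4}, add states in Sat(~b) with some successor in Z. Already a fixed point.
Sat(E[~b U a]) = {s0, s2, s3, s4}
s0 ∈ Sat(E[~b U a]) = {s0, s2, s3, s4}, so the formula holds at s0.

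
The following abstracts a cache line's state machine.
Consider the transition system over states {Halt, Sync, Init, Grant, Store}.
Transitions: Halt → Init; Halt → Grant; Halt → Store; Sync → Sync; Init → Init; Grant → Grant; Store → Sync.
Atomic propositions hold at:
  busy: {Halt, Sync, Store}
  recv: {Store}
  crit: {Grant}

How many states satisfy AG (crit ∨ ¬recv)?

Sat(¬recv) = {Halt, Sync, Init, Grant}
Sat(crit ∨ ¬recv) = {Halt, Sync, Init, Grant}
AG (crit ∨ ¬recv): greatest fixpoint, start Z0 = {Halt, Sync, Init, Grant}, keep only states in Sat with every successor in Z. Z1 = {Sync, Init, Grant}; fixed.
Sat(AG (crit ∨ ¬recv)) = {Sync, Init, Grant}
|Sat(AG (crit ∨ ¬recv))| = |{Sync, Init, Grant}| = 3.

3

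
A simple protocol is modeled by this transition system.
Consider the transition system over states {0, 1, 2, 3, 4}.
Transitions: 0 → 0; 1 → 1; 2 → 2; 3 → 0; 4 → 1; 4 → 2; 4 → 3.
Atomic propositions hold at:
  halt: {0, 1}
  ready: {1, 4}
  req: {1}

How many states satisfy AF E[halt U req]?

1

E[halt U req]: least fixpoint, start Z0 = Sat(req) = {1}, add states in Sat(halt) with some successor in Z. Already a fixed point.
Sat(E[halt U req]) = {1}
AF E[halt U req]: least fixpoint, start Z0 = {1}, add states with every successor in Z. Already a fixed point.
Sat(AF E[halt U req]) = {1}
|Sat(AF E[halt U req])| = |{1}| = 1.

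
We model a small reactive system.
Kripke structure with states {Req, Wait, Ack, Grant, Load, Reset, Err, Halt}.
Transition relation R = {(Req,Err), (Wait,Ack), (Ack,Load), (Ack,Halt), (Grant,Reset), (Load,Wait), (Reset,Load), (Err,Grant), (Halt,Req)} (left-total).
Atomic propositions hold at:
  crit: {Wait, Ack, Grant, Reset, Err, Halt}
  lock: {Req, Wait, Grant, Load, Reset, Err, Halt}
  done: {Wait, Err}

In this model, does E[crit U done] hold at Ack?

No

E[crit U done]: least fixpoint, start Z0 = Sat(done) = {Wait, Err}, add states in Sat(crit) with some successor in Z. Already a fixed point.
Sat(E[crit U done]) = {Wait, Err}
Ack ∉ Sat(E[crit U done]) = {Wait, Err}, so the formula does not hold at Ack.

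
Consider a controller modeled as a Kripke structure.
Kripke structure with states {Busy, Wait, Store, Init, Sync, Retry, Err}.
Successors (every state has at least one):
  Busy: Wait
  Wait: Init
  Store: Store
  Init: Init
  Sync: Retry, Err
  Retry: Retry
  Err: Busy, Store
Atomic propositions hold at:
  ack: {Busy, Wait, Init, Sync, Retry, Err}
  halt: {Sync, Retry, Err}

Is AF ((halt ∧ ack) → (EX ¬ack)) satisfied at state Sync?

Sat(halt ∧ ack) = {Sync, Retry, Err}
Sat(¬ack) = {Store}
Sat(EX ¬ack) = {s : some successor in {Store}} = {Store, Err}
Sat((halt ∧ ack) → (EX ¬ack)) = {Busy, Wait, Store, Init, Err}
AF ((halt ∧ ack) → (EX ¬ack)): least fixpoint, start Z0 = {Busy, Wait, Store, Init, Err}, add states with every successor in Z. Already a fixed point.
Sat(AF ((halt ∧ ack) → (EX ¬ack))) = {Busy, Wait, Store, Init, Err}
Sync ∉ Sat(AF ((halt ∧ ack) → (EX ¬ack))) = {Busy, Wait, Store, Init, Err}, so the formula does not hold at Sync.

No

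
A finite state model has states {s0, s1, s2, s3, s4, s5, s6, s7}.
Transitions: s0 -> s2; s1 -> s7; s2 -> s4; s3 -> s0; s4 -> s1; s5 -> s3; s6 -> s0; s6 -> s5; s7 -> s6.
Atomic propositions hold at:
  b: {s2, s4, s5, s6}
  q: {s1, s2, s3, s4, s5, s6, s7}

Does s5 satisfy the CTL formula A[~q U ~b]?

No

Sat(~q) = {s0}
Sat(~b) = {s0, s1, s3, s7}
A[~q U ~b]: least fixpoint, start Z0 = Sat(~b) = {s0, s1, s3, s7}, add states in Sat(~q) with every successor in Z. Already a fixed point.
Sat(A[~q U ~b]) = {s0, s1, s3, s7}
s5 ∉ Sat(A[~q U ~b]) = {s0, s1, s3, s7}, so the formula does not hold at s5.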